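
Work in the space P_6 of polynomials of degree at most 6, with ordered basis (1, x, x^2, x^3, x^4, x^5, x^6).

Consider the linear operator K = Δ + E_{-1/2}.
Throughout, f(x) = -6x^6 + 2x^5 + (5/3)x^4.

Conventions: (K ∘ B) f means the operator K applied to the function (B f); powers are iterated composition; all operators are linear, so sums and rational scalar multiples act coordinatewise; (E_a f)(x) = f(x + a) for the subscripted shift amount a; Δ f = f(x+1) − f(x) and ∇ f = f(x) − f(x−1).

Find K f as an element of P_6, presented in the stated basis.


Δ f = -36x^5 - 80x^4 - (280/3)x^3 - 60x^2 - (58/3)x - 7/3
E_{-1/2} f = -6x^6 + 20x^5 - (155/6)x^4 + (50/3)x^3 - (45/8)x^2 + (11/12)x - 5/96
(Δ + E_{-1/2}) f = -6x^6 - 16x^5 - (635/6)x^4 - (230/3)x^3 - (525/8)x^2 - (221/12)x - 229/96

the image equals g(x) = -6x^6 - 16x^5 - (635/6)x^4 - (230/3)x^3 - (525/8)x^2 - (221/12)x - 229/96


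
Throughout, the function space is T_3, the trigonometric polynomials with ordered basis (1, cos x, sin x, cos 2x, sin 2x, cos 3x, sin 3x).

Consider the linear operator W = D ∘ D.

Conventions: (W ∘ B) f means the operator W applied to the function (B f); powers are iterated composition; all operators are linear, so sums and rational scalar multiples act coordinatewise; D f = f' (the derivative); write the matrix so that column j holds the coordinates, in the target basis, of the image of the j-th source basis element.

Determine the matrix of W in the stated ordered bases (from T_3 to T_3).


the matrix is [[0, 0, 0, 0, 0, 0, 0]; [0, -1, 0, 0, 0, 0, 0]; [0, 0, -1, 0, 0, 0, 0]; [0, 0, 0, -4, 0, 0, 0]; [0, 0, 0, 0, -4, 0, 0]; [0, 0, 0, 0, 0, -9, 0]; [0, 0, 0, 0, 0, 0, -9]] (rows listed top to bottom)

image of 1: 0
image of cos x: -cos x
image of sin x: -sin x
image of cos 2x: -4cos 2x
image of sin 2x: -4sin 2x
image of cos 3x: -9cos 3x
image of sin 3x: -9sin 3x
each image's coordinates form column j of the matrix


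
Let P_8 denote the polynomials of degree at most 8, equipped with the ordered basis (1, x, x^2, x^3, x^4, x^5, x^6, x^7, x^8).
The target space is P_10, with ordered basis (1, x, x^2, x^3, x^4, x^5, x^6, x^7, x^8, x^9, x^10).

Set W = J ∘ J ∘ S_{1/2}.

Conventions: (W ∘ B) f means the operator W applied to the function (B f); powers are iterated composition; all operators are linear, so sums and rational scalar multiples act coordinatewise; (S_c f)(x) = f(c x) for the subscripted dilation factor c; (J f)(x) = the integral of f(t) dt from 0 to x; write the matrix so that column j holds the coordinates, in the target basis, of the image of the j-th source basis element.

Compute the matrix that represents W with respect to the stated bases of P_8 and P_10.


the matrix is [[0, 0, 0, 0, 0, 0, 0, 0, 0]; [0, 0, 0, 0, 0, 0, 0, 0, 0]; [1/2, 0, 0, 0, 0, 0, 0, 0, 0]; [0, 1/12, 0, 0, 0, 0, 0, 0, 0]; [0, 0, 1/48, 0, 0, 0, 0, 0, 0]; [0, 0, 0, 1/160, 0, 0, 0, 0, 0]; [0, 0, 0, 0, 1/480, 0, 0, 0, 0]; [0, 0, 0, 0, 0, 1/1344, 0, 0, 0]; [0, 0, 0, 0, 0, 0, 1/3584, 0, 0]; [0, 0, 0, 0, 0, 0, 0, 1/9216, 0]; [0, 0, 0, 0, 0, 0, 0, 0, 1/23040]] (rows listed top to bottom)

image of 1: (1/2)x^2
image of x: (1/12)x^3
image of x^2: (1/48)x^4
image of x^3: (1/160)x^5
image of x^4: (1/480)x^6
image of x^5: (1/1344)x^7
image of x^6: (1/3584)x^8
image of x^7: (1/9216)x^9
image of x^8: (1/23040)x^10
each image's coordinates form column j of the matrix


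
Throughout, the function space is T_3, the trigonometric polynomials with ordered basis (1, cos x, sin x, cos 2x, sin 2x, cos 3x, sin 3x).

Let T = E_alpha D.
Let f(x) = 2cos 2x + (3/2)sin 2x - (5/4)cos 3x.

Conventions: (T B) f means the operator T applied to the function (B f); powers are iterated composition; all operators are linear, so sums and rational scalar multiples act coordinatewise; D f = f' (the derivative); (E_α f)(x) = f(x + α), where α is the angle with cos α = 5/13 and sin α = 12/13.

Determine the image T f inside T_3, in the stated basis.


D f = 3cos 2x - 4sin 2x + (15/4)sin 3x
E_alpha D f = -(837/169)cos 2x + (116/169)sin 2x - (3105/2197)cos 3x - (30525/8788)sin 3x

g(x) = -(837/169)cos 2x + (116/169)sin 2x - (3105/2197)cos 3x - (30525/8788)sin 3x


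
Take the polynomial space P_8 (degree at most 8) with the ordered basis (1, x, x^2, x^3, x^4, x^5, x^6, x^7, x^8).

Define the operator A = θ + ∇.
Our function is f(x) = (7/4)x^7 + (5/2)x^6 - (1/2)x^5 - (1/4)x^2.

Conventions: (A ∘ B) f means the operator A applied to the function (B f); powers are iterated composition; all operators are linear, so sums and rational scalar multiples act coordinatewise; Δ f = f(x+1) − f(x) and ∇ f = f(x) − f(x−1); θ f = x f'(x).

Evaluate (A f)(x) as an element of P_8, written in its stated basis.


θ f = (49/4)x^7 + 15x^6 - (5/2)x^5 - (1/2)x^2
∇ f = (49/4)x^6 - (87/4)x^5 + (85/4)x^4 - (25/4)x^3 - (23/4)x^2 + (19/4)x - 1
(θ + ∇) f = (49/4)x^7 + (109/4)x^6 - (97/4)x^5 + (85/4)x^4 - (25/4)x^3 - (25/4)x^2 + (19/4)x - 1

g(x) = (49/4)x^7 + (109/4)x^6 - (97/4)x^5 + (85/4)x^4 - (25/4)x^3 - (25/4)x^2 + (19/4)x - 1


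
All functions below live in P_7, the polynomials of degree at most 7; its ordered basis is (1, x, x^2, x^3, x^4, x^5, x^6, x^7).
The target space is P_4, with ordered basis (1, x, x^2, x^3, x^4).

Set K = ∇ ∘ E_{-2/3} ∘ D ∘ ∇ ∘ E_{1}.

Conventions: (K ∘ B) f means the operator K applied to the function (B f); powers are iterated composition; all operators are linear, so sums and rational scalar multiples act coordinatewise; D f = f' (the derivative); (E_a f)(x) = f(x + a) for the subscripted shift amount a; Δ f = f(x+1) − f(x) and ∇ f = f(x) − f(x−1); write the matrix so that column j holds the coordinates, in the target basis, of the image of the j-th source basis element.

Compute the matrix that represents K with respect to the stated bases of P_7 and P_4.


image of 1: 0
image of x: 0
image of x^2: 0
image of x^3: 6
image of x^4: 24x - 16
image of x^5: 60x^2 - 80x + 110/3
image of x^6: 120x^3 - 240x^2 + 220x - 680/9
image of x^7: 210x^4 - 560x^3 + 770x^2 - (4760/9)x + 4018/27
each image's coordinates form column j of the matrix

the matrix is [[0, 0, 0, 6, -16, 110/3, -680/9, 4018/27]; [0, 0, 0, 0, 24, -80, 220, -4760/9]; [0, 0, 0, 0, 0, 60, -240, 770]; [0, 0, 0, 0, 0, 0, 120, -560]; [0, 0, 0, 0, 0, 0, 0, 210]] (rows listed top to bottom)


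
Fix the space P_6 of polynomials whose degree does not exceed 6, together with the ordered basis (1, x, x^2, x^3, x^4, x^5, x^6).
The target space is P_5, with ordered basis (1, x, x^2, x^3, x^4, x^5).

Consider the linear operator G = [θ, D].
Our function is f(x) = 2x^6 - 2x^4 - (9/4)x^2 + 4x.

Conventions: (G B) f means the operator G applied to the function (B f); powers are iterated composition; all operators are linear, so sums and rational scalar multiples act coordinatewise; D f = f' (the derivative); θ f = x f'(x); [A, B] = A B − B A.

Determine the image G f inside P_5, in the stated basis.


D f = 12x^5 - 8x^3 - (9/2)x + 4
θ D f = 60x^5 - 24x^3 - (9/2)x
θ f = 12x^6 - 8x^4 - (9/2)x^2 + 4x
D θ f = 72x^5 - 32x^3 - 9x + 4
[θ, D] f = -12x^5 + 8x^3 + (9/2)x - 4

the result is g(x) = -12x^5 + 8x^3 + (9/2)x - 4


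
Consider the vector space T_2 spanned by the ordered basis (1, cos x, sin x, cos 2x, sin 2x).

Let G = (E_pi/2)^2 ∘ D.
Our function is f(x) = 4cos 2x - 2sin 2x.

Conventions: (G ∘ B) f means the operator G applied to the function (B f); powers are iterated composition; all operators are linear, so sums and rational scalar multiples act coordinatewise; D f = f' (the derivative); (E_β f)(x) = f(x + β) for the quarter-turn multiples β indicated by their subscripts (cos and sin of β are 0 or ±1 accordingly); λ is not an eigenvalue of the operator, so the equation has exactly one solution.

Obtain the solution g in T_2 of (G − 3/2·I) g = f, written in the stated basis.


the result is g(x) = -(8/25)cos 2x + (44/25)sin 2x

write g with unknown coordinates in the stated basis and equate coefficients in (G − 3/2·I) g = f
solving from the highest basis element down gives g = -(8/25)cos 2x + (44/25)sin 2x
check: G g = (88/25)cos 2x + (16/25)sin 2x
so G g − 3/2·g = 4cos 2x - 2sin 2x = f ✓


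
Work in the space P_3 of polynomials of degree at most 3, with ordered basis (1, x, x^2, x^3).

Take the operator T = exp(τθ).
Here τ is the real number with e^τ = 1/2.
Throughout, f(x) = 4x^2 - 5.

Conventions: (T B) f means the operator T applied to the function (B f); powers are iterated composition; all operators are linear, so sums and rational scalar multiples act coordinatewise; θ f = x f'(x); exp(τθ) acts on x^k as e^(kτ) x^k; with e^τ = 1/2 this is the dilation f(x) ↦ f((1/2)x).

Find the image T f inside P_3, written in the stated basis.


the result is g(x) = x^2 - 5

exp(τθ) x^k = e^(kτ) x^k; with e^τ = 1/2 this sends x^k to (1/2)^k x^k
x^2 ↦ 1/4 x^2
applying this coordinatewise to f: exp(τθ) f = x^2 - 5


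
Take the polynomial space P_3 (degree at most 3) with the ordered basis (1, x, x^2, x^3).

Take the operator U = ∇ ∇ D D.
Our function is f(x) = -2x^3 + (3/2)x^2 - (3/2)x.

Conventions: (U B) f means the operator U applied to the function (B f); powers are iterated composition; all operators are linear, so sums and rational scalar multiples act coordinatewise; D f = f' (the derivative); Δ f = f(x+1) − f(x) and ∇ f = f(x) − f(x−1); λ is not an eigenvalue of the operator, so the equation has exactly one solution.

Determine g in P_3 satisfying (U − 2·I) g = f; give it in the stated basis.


the result is g(x) = x^3 - (3/4)x^2 + (3/4)x

write g with unknown coordinates in the stated basis and equate coefficients in (U − 2·I) g = f
solving from the highest basis element down gives g = x^3 - (3/4)x^2 + (3/4)x
check: U g = 0
so U g − 2·g = -2x^3 + (3/2)x^2 - (3/2)x = f ✓


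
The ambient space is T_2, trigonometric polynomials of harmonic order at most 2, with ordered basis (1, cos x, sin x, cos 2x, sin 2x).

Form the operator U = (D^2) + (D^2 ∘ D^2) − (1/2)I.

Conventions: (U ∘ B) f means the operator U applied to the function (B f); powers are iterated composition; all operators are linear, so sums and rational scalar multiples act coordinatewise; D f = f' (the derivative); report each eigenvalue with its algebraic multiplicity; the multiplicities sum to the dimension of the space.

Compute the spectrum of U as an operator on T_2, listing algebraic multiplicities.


image of 1: -1/2
image of cos x: -(1/2)cos x
image of sin x: -(1/2)sin x
image of cos 2x: (23/2)cos 2x
image of sin 2x: (23/2)sin 2x
the matrix is diagonal; its diagonal is (-1/2, -1/2, -1/2, 23/2, 23/2)
for a triangular matrix the eigenvalues are the diagonal entries, with algebraic multiplicity their repetition count

λ = -1/2 (multiplicity 3), λ = 23/2 (multiplicity 2)


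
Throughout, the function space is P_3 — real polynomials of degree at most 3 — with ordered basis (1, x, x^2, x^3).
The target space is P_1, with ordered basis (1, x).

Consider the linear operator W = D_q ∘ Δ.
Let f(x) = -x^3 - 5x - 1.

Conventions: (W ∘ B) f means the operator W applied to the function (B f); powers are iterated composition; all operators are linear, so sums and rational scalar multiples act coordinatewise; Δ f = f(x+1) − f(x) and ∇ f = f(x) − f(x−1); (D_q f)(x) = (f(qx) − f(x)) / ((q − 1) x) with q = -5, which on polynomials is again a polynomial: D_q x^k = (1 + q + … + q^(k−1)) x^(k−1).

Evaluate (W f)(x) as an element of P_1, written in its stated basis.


Δ f = -3x^2 - 3x - 6
D_q Δ f = 12x - 3

the result is g(x) = 12x - 3


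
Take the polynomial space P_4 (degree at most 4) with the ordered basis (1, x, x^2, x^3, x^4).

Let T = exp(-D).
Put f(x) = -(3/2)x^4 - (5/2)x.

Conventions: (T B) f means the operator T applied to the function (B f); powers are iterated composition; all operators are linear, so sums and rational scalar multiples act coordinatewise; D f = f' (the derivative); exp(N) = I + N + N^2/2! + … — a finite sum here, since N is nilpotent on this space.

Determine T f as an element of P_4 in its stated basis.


order-1 term: 6x^3 + 5/2
order-2 term: -9x^2
order-3 term: 6x
order-4 term: -3/2
the series for exp(-D) f terminates at order 4
exp(-D) f = -(3/2)x^4 + 6x^3 - 9x^2 + (7/2)x + 1

the result is g(x) = -(3/2)x^4 + 6x^3 - 9x^2 + (7/2)x + 1


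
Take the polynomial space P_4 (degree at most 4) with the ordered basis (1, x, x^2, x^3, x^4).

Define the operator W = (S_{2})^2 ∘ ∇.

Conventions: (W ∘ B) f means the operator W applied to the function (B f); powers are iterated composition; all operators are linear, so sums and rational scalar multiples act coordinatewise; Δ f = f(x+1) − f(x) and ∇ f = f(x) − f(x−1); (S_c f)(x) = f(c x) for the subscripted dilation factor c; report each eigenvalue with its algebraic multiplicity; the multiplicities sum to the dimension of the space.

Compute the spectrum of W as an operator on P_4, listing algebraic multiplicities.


λ = 0 (multiplicity 5)

image of 1: 0
image of x: 1
image of x^2: 8x - 1
image of x^3: 48x^2 - 12x + 1
image of x^4: 256x^3 - 96x^2 + 16x - 1
the matrix is upper triangular; its diagonal is (0, 0, 0, 0, 0)
for a triangular matrix the eigenvalues are the diagonal entries, with algebraic multiplicity their repetition count


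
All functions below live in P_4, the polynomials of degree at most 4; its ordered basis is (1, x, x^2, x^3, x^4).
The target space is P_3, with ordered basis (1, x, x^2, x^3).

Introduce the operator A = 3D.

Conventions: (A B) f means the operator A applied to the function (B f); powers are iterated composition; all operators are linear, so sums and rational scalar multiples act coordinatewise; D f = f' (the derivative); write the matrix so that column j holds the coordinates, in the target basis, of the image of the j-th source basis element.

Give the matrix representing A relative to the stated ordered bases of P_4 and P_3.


the matrix is [[0, 3, 0, 0, 0]; [0, 0, 6, 0, 0]; [0, 0, 0, 9, 0]; [0, 0, 0, 0, 12]] (rows listed top to bottom)

image of 1: 0
image of x: 3
image of x^2: 6x
image of x^3: 9x^2
image of x^4: 12x^3
each image's coordinates form column j of the matrix


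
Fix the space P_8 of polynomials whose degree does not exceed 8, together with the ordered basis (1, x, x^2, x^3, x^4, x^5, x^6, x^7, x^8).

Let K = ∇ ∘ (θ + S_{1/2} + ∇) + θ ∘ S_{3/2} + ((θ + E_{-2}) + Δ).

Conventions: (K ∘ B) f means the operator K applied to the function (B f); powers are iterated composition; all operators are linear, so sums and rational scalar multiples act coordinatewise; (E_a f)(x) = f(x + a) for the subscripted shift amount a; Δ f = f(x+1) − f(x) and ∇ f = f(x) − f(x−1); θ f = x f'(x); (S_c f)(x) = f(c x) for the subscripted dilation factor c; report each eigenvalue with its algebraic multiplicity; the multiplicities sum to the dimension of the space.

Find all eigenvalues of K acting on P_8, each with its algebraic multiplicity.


λ = 1 (multiplicity 1), λ = 7/2 (multiplicity 1), λ = 15/2 (multiplicity 1), λ = 113/8 (multiplicity 1), λ = 101/4 (multiplicity 1), λ = 1407/32 (multiplicity 1), λ = 2411/32 (multiplicity 1), λ = 16333/128 (multiplicity 1), λ = 6849/32 (multiplicity 1)

image of 1: 1
image of x: (7/2)x + 1/2
image of x^2: (15/2)x^2 + (5/2)x + 19/4
image of x^3: (113/8)x^3 + (51/8)x^2 + (93/8)x - 79/8
image of x^4: (101/4)x^4 + (49/4)x^3 + (141/8)x^2 - (143/4)x + 431/16
image of x^5: (1407/32)x^5 + (645/32)x^4 + (315/16)x^3 - (1275/16)x^2 + (4155/32)x - 1791/32
image of x^6: (2411/32)x^6 + (963/32)x^5 + (945/64)x^4 - (2235/16)x^3 + (23985/64)x^2 - (10557/32)x + 7743/64
image of x^7: (16333/128)x^7 + (5383/128)x^6 - (21/128)x^5 - (26845/128)x^4 + (107485/128)x^3 - (145131/128)x^2 + (107513/128)x - 31487/128
image of x^8: (6849/32)x^8 + (1793/32)x^7 - (1799/64)x^6 - (8953/32)x^5 + (206045/128)x^4 - (94969/32)x^3 + (213241/64)x^2 - (62719/32)x + 128767/256
the matrix is upper triangular; its diagonal is (1, 7/2, 15/2, 113/8, 101/4, 1407/32, 2411/32, 16333/128, 6849/32)
for a triangular matrix the eigenvalues are the diagonal entries, with algebraic multiplicity their repetition count


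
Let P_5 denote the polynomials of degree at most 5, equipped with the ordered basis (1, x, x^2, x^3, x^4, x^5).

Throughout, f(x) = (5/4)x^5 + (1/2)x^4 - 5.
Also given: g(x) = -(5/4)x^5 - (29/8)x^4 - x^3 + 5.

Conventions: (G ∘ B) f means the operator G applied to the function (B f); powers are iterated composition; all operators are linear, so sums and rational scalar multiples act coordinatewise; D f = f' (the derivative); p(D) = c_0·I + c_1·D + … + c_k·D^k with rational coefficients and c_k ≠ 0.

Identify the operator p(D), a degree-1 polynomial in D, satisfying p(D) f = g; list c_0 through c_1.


c_0 = -1, c_1 = -1/2

D^0 f = (5/4)x^5 + (1/2)x^4 - 5
D^1 f = (25/4)x^4 + 2x^3
matching coefficients of g against c_0 f + c_1 Df + … from the top degree down determines the c_i
solution: c_0 = -1, c_1 = -1/2


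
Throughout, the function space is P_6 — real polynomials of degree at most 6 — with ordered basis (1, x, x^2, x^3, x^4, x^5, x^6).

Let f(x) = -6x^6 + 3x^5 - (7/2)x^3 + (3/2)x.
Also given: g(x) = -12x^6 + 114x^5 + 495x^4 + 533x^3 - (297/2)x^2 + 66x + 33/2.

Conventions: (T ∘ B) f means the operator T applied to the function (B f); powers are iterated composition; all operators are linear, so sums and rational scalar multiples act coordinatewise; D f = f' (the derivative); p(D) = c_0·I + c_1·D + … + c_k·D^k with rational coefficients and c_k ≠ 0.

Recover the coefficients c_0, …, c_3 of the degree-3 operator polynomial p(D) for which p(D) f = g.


D^0 f = -6x^6 + 3x^5 - (7/2)x^3 + (3/2)x
D^1 f = -36x^5 + 15x^4 - (21/2)x^2 + 3/2
D^2 f = -180x^4 + 60x^3 - 21x
D^3 f = -720x^3 + 180x^2 - 21
matching coefficients of g against c_0 f + c_1 Df + … from the top degree down determines the c_i
solution: c_0 = 2, c_1 = -3, c_2 = -3, c_3 = -1

c_0 = 2, c_1 = -3, c_2 = -3, c_3 = -1


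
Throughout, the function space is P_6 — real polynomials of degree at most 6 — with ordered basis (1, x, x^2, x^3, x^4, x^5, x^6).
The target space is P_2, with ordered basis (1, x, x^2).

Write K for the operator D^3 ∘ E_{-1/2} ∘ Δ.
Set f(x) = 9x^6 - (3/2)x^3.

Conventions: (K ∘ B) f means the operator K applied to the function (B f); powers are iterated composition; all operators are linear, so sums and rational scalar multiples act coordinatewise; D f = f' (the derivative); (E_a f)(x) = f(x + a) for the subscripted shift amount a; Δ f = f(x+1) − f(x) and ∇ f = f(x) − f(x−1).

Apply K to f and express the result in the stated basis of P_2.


the result is g(x) = 3240x^2 + 270

Δ f = 54x^5 + 135x^4 + 180x^3 + (261/2)x^2 + (99/2)x + 15/2
E_{-1/2} Δ f = 54x^5 + 45x^3 - (9/2)x^2 + (27/8)x - 3/8
D (E_{-1/2} ∘ Δ) f = 270x^4 + 135x^2 - 9x + 27/8
D D (E_{-1/2} ∘ Δ) f = 1080x^3 + 270x - 9
D D D (E_{-1/2} ∘ Δ) f = 3240x^2 + 270


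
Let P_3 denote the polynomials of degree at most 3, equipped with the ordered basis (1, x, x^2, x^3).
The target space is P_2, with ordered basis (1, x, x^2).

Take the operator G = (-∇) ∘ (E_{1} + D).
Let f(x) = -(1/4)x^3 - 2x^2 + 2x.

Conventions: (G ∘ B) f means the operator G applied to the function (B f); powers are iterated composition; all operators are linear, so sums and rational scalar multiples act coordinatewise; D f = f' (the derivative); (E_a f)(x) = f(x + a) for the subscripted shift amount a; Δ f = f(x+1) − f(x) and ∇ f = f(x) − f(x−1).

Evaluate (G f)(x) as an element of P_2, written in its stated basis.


E_{1} f = -(1/4)x^3 - (11/4)x^2 - (11/4)x - 1/4
D f = -(3/4)x^2 - 4x + 2
(E_{1} + D) f = -(1/4)x^3 - (7/2)x^2 - (27/4)x + 7/4
∇ (E_{1} + D) f = -(3/4)x^2 - (25/4)x - 7/2
(-∇) (E_{1} + D) f = (3/4)x^2 + (25/4)x + 7/2

the image equals g(x) = (3/4)x^2 + (25/4)x + 7/2


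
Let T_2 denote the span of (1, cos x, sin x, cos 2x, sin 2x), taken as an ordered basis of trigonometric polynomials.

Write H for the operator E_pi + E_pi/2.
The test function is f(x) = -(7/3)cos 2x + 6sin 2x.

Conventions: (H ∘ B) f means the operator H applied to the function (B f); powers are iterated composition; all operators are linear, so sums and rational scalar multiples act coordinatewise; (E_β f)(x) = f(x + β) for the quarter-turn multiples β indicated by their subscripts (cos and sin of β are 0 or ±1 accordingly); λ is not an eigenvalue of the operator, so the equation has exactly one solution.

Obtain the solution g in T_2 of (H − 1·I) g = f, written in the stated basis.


g(x) = (7/3)cos 2x - 6sin 2x

write g with unknown coordinates in the stated basis and equate coefficients in (H − 1·I) g = f
solving from the highest basis element down gives g = (7/3)cos 2x - 6sin 2x
check: H g = 0
so H g − 1·g = -(7/3)cos 2x + 6sin 2x = f ✓


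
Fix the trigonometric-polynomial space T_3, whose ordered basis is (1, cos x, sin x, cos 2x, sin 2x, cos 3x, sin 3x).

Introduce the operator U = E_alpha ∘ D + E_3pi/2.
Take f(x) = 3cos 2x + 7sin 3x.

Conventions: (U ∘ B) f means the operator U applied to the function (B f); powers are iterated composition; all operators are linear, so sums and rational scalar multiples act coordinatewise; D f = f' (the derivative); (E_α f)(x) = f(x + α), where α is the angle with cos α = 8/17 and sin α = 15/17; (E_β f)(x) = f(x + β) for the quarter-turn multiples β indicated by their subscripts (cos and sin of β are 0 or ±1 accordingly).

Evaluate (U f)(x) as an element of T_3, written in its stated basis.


D f = -6sin 2x + 21cos 3x
E_alpha D f = -(1440/289)cos 2x + (966/289)sin 2x - (102648/4913)cos 3x + (10395/4913)sin 3x
E_3pi/2 f = -3cos 2x + 7cos 3x
(E_alpha ∘ D + E_3pi/2) f = -(2307/289)cos 2x + (966/289)sin 2x - (68257/4913)cos 3x + (10395/4913)sin 3x

g(x) = -(2307/289)cos 2x + (966/289)sin 2x - (68257/4913)cos 3x + (10395/4913)sin 3x


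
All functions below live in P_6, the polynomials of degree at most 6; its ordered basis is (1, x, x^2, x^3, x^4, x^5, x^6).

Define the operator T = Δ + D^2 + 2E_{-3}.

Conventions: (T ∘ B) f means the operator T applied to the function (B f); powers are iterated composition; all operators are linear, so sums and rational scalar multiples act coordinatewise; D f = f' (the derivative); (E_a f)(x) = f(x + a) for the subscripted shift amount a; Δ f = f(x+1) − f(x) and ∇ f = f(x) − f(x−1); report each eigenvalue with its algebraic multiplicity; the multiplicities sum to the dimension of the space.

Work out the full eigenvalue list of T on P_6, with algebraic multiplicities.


λ = 2 (multiplicity 7)

image of 1: 2
image of x: 2x - 5
image of x^2: 2x^2 - 10x + 21
image of x^3: 2x^3 - 15x^2 + 63x - 53
image of x^4: 2x^4 - 20x^3 + 126x^2 - 212x + 163
image of x^5: 2x^5 - 25x^4 + 210x^3 - 530x^2 + 815x - 485
image of x^6: 2x^6 - 30x^5 + 315x^4 - 1060x^3 + 2445x^2 - 2910x + 1459
the matrix is upper triangular; its diagonal is (2, 2, 2, 2, 2, 2, 2)
for a triangular matrix the eigenvalues are the diagonal entries, with algebraic multiplicity their repetition count


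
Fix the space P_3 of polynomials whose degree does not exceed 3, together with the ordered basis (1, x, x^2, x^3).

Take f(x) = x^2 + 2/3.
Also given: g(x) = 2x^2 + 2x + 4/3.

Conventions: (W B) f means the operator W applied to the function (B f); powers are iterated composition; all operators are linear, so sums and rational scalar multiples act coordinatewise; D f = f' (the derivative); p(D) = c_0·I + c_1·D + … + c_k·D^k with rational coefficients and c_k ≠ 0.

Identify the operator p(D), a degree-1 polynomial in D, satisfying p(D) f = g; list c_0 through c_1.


D^0 f = x^2 + 2/3
D^1 f = 2x
matching coefficients of g against c_0 f + c_1 Df + … from the top degree down determines the c_i
solution: c_0 = 2, c_1 = 1

c_0 = 2, c_1 = 1


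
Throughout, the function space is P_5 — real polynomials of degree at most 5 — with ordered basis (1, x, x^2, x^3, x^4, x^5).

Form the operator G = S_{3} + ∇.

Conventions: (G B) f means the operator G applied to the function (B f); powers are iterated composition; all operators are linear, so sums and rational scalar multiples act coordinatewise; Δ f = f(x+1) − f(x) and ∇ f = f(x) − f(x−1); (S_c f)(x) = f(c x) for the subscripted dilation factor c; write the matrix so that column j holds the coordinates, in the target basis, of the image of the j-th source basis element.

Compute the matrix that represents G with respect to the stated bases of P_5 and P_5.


the matrix is [[1, 1, -1, 1, -1, 1]; [0, 3, 2, -3, 4, -5]; [0, 0, 9, 3, -6, 10]; [0, 0, 0, 27, 4, -10]; [0, 0, 0, 0, 81, 5]; [0, 0, 0, 0, 0, 243]] (rows listed top to bottom)

image of 1: 1
image of x: 3x + 1
image of x^2: 9x^2 + 2x - 1
image of x^3: 27x^3 + 3x^2 - 3x + 1
image of x^4: 81x^4 + 4x^3 - 6x^2 + 4x - 1
image of x^5: 243x^5 + 5x^4 - 10x^3 + 10x^2 - 5x + 1
each image's coordinates form column j of the matrix


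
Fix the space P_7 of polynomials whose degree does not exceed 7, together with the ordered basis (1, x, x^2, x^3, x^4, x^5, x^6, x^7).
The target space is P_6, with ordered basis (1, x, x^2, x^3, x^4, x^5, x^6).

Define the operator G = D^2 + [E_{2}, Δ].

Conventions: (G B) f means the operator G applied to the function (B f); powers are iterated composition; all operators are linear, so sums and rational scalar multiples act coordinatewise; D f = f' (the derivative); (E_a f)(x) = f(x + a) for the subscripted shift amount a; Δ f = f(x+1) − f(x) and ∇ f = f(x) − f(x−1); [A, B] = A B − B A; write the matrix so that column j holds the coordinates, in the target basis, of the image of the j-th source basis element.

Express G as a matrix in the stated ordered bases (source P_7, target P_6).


the matrix is [[0, 0, 2, 0, 0, 0, 0, 0]; [0, 0, 0, 6, 0, 0, 0, 0]; [0, 0, 0, 0, 12, 0, 0, 0]; [0, 0, 0, 0, 0, 20, 0, 0]; [0, 0, 0, 0, 0, 0, 30, 0]; [0, 0, 0, 0, 0, 0, 0, 42]; [0, 0, 0, 0, 0, 0, 0, 0]] (rows listed top to bottom)

image of 1: 0
image of x: 0
image of x^2: 2
image of x^3: 6x
image of x^4: 12x^2
image of x^5: 20x^3
image of x^6: 30x^4
image of x^7: 42x^5
each image's coordinates form column j of the matrix


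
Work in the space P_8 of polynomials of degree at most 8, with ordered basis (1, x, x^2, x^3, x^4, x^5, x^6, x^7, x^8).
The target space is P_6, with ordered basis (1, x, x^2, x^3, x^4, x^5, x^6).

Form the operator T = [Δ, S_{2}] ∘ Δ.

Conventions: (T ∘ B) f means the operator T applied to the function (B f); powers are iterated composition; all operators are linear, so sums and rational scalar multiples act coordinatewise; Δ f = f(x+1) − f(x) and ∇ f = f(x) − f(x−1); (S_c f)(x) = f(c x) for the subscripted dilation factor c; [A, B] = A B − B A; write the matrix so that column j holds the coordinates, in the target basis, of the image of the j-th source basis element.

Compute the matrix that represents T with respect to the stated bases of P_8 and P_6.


the matrix is [[0, 0, 2, 12, 50, 180, 602, 1932, 6050]; [0, 0, 0, 12, 96, 500, 2160, 8428, 30912]; [0, 0, 0, 0, 48, 480, 3000, 15120, 67424]; [0, 0, 0, 0, 0, 160, 1920, 14000, 80640]; [0, 0, 0, 0, 0, 0, 480, 6720, 56000]; [0, 0, 0, 0, 0, 0, 0, 1344, 21504]; [0, 0, 0, 0, 0, 0, 0, 0, 3584]] (rows listed top to bottom)

image of 1: 0
image of x: 0
image of x^2: 2
image of x^3: 12x + 12
image of x^4: 48x^2 + 96x + 50
image of x^5: 160x^3 + 480x^2 + 500x + 180
image of x^6: 480x^4 + 1920x^3 + 3000x^2 + 2160x + 602
image of x^7: 1344x^5 + 6720x^4 + 14000x^3 + 15120x^2 + 8428x + 1932
image of x^8: 3584x^6 + 21504x^5 + 56000x^4 + 80640x^3 + 67424x^2 + 30912x + 6050
each image's coordinates form column j of the matrix


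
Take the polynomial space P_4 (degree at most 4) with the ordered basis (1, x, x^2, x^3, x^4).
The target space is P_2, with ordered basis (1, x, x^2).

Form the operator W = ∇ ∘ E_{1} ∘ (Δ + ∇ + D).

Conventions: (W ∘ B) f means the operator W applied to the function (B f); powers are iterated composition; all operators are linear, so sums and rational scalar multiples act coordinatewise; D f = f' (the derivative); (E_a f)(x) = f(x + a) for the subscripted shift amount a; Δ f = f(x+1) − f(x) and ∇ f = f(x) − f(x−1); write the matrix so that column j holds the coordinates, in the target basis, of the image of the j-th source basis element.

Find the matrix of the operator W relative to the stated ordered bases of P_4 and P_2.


the matrix is [[0, 0, 6, 9, 20]; [0, 0, 0, 18, 36]; [0, 0, 0, 0, 36]] (rows listed top to bottom)

image of 1: 0
image of x: 0
image of x^2: 6
image of x^3: 18x + 9
image of x^4: 36x^2 + 36x + 20
each image's coordinates form column j of the matrix


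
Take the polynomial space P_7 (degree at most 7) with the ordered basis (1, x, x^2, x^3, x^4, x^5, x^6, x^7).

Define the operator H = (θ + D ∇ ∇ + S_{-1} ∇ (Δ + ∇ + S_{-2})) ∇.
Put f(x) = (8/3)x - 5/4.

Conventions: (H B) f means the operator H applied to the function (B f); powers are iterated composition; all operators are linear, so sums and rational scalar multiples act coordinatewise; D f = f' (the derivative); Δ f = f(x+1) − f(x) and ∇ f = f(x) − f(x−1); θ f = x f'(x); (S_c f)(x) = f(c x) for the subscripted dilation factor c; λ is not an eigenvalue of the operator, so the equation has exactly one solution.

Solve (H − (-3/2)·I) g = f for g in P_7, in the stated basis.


the result is g(x) = (16/9)x - 5/6

write g with unknown coordinates in the stated basis and equate coefficients in (H − (-3/2)·I) g = f
solving from the highest basis element down gives g = (16/9)x - 5/6
check: H g = 0
so H g − (-3/2)·g = (8/3)x - 5/4 = f ✓


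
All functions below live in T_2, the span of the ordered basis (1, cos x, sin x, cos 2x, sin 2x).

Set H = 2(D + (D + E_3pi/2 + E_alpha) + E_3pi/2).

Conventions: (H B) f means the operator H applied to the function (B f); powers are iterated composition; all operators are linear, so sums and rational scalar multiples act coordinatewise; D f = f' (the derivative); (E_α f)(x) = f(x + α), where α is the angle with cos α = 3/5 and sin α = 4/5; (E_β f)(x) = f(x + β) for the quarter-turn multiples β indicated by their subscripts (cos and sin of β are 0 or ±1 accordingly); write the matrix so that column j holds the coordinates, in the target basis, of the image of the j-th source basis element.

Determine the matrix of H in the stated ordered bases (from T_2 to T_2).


image of 1: 6
image of cos x: (6/5)cos x - (8/5)sin x
image of sin x: (8/5)cos x + (6/5)sin x
image of cos 2x: -(114/25)cos 2x - (248/25)sin 2x
image of sin 2x: (248/25)cos 2x - (114/25)sin 2x
each image's coordinates form column j of the matrix

the matrix is [[6, 0, 0, 0, 0]; [0, 6/5, 8/5, 0, 0]; [0, -8/5, 6/5, 0, 0]; [0, 0, 0, -114/25, 248/25]; [0, 0, 0, -248/25, -114/25]] (rows listed top to bottom)


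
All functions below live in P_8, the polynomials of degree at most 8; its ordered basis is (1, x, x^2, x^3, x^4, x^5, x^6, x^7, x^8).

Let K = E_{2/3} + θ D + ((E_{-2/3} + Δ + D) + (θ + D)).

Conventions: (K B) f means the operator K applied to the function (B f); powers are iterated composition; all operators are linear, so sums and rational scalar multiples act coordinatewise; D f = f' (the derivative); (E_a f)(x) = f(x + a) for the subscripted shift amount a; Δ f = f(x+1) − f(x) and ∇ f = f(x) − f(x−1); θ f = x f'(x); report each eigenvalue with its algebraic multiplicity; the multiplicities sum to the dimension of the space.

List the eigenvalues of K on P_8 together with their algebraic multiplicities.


λ = 2 (multiplicity 1), λ = 3 (multiplicity 1), λ = 4 (multiplicity 1), λ = 5 (multiplicity 1), λ = 6 (multiplicity 1), λ = 7 (multiplicity 1), λ = 8 (multiplicity 1), λ = 9 (multiplicity 1), λ = 10 (multiplicity 1)

image of 1: 2
image of x: 3x + 3
image of x^2: 4x^2 + 8x + 17/9
image of x^3: 5x^3 + 15x^2 + (17/3)x + 1
image of x^4: 6x^4 + 24x^3 + (34/3)x^2 + 4x + 113/81
image of x^5: 7x^5 + 35x^4 + (170/9)x^3 + 10x^2 + (565/81)x + 1
image of x^6: 8x^6 + 48x^5 + (85/3)x^4 + 20x^3 + (565/27)x^2 + 6x + 857/729
image of x^7: 9x^7 + 63x^6 + (119/3)x^5 + 35x^4 + (3955/81)x^3 + 21x^2 + (5999/729)x + 1
image of x^8: 10x^8 + 80x^7 + (476/9)x^6 + 56x^5 + (7910/81)x^4 + 56x^3 + (23996/729)x^2 + 8x + 7073/6561
the matrix is upper triangular; its diagonal is (2, 3, 4, 5, 6, 7, 8, 9, 10)
for a triangular matrix the eigenvalues are the diagonal entries, with algebraic multiplicity their repetition count


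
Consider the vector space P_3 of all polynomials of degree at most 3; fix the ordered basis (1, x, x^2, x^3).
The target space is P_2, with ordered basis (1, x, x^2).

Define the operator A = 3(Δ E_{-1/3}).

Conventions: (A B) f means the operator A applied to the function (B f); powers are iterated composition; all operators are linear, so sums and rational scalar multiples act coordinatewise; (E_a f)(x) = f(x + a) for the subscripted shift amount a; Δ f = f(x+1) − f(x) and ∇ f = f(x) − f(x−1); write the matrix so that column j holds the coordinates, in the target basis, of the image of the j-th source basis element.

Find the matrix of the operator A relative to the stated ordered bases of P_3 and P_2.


image of 1: 0
image of x: 3
image of x^2: 6x + 1
image of x^3: 9x^2 + 3x + 1
each image's coordinates form column j of the matrix

the matrix is [[0, 3, 1, 1]; [0, 0, 6, 3]; [0, 0, 0, 9]] (rows listed top to bottom)


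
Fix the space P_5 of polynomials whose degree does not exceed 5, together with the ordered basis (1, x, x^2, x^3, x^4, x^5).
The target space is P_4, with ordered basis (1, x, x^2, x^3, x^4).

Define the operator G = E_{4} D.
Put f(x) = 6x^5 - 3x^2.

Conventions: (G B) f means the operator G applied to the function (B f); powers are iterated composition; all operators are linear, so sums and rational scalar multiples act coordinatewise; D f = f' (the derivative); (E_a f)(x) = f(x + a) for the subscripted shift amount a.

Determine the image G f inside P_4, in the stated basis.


the result is g(x) = 30x^4 + 480x^3 + 2880x^2 + 7674x + 7656

D f = 30x^4 - 6x
E_{4} D f = 30x^4 + 480x^3 + 2880x^2 + 7674x + 7656


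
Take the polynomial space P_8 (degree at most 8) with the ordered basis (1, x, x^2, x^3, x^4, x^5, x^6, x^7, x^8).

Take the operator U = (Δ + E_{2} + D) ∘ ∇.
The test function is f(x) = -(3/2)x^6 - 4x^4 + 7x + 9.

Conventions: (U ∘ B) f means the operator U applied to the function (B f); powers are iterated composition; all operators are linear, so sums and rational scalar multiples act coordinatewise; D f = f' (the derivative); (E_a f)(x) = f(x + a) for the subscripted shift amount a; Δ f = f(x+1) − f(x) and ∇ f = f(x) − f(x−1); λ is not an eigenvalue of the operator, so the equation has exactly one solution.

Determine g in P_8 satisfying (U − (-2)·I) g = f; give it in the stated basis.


the image equals g(x) = -(3/4)x^6 + (9/4)x^5 + (127/4)x^4 - (449/4)x^3 - (1701/4)x^2 + (5175/4)x + 1469/2

write g with unknown coordinates in the stated basis and equate coefficients in (U − (-2)·I) g = f
solving from the highest basis element down gives g = -(3/4)x^6 + (9/4)x^5 + (127/4)x^4 - (449/4)x^3 - (1701/4)x^2 + (5175/4)x + 1469/2
check: U g = -(9/2)x^5 - (135/2)x^4 + (449/2)x^3 + (1701/2)x^2 - (5161/2)x - 1460
so U g − (-2)·g = -(3/2)x^6 - 4x^4 + 7x + 9 = f ✓


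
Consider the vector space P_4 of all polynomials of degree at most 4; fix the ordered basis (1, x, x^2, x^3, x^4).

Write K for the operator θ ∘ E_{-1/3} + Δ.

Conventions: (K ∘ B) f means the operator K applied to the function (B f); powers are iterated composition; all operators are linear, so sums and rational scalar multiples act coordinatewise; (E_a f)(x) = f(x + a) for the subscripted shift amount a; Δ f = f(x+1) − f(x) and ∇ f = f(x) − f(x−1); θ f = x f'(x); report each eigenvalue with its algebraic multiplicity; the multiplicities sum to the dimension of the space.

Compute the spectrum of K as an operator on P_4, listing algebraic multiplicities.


λ = 0 (multiplicity 1), λ = 1 (multiplicity 1), λ = 2 (multiplicity 1), λ = 3 (multiplicity 1), λ = 4 (multiplicity 1)

image of 1: 0
image of x: x + 1
image of x^2: 2x^2 + (4/3)x + 1
image of x^3: 3x^3 + x^2 + (10/3)x + 1
image of x^4: 4x^4 + (22/3)x^2 + (104/27)x + 1
the matrix is upper triangular; its diagonal is (0, 1, 2, 3, 4)
for a triangular matrix the eigenvalues are the diagonal entries, with algebraic multiplicity their repetition count


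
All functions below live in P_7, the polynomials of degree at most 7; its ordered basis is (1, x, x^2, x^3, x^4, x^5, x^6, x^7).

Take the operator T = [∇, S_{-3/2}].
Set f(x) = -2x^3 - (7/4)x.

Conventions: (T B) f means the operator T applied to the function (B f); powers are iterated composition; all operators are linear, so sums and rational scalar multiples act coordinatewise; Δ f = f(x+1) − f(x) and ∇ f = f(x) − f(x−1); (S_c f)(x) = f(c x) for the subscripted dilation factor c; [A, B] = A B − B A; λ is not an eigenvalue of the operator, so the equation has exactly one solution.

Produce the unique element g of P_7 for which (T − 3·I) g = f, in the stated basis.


the image equals g(x) = (2/3)x^3 - (15/4)x^2 - (181/24)x + 55/8

write g with unknown coordinates in the stated basis and equate coefficients in (T − 3·I) g = f
solving from the highest basis element down gives g = (2/3)x^3 - (15/4)x^2 - (181/24)x + 55/8
check: T g = -(45/4)x^2 - (195/8)x + 165/8
so T g − 3·g = -2x^3 - (7/4)x = f ✓


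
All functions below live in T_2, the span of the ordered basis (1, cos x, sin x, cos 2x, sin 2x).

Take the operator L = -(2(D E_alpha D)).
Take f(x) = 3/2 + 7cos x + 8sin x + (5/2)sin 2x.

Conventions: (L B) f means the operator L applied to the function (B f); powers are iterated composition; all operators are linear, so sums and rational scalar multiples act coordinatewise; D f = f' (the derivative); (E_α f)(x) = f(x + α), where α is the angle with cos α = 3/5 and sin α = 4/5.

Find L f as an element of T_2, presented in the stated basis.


D f = 8cos x - 7sin x + 5cos 2x
E_alpha D f = -(4/5)cos x - (53/5)sin x - (7/5)cos 2x - (24/5)sin 2x
D E_alpha D f = -(53/5)cos x + (4/5)sin x - (48/5)cos 2x + (14/5)sin 2x
(2(D E_alpha D)) f = -(106/5)cos x + (8/5)sin x - (96/5)cos 2x + (28/5)sin 2x
(-(2(D E_alpha D))) f = (106/5)cos x - (8/5)sin x + (96/5)cos 2x - (28/5)sin 2x

g(x) = (106/5)cos x - (8/5)sin x + (96/5)cos 2x - (28/5)sin 2x


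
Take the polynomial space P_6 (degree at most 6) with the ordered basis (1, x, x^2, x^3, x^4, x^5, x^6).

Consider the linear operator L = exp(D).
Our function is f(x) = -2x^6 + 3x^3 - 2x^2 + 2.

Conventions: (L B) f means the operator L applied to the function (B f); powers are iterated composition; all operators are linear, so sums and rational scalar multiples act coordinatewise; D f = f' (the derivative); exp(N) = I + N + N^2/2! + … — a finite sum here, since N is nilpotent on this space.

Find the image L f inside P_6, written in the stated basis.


order-1 term: -12x^5 + 9x^2 - 4x
order-2 term: -30x^4 + 9x - 2
order-3 term: -40x^3 + 3
order-4 term: -30x^2
order-5 term: -12x
order-6 term: -2
the series for exp(D) f terminates at order 6
exp(D) f = -2x^6 - 12x^5 - 30x^4 - 37x^3 - 23x^2 - 7x + 1

g(x) = -2x^6 - 12x^5 - 30x^4 - 37x^3 - 23x^2 - 7x + 1


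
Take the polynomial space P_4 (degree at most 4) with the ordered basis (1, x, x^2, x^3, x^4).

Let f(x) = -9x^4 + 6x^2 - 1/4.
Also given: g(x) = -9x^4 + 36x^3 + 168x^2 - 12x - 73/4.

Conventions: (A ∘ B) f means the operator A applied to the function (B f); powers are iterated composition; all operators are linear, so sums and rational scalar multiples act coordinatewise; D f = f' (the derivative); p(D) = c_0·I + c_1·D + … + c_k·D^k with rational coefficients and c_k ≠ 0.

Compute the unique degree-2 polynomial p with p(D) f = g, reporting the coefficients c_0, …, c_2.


D^0 f = -9x^4 + 6x^2 - 1/4
D^1 f = -36x^3 + 12x
D^2 f = -108x^2 + 12
matching coefficients of g against c_0 f + c_1 Df + … from the top degree down determines the c_i
solution: c_0 = 1, c_1 = -1, c_2 = -3/2

c_0 = 1, c_1 = -1, c_2 = -3/2


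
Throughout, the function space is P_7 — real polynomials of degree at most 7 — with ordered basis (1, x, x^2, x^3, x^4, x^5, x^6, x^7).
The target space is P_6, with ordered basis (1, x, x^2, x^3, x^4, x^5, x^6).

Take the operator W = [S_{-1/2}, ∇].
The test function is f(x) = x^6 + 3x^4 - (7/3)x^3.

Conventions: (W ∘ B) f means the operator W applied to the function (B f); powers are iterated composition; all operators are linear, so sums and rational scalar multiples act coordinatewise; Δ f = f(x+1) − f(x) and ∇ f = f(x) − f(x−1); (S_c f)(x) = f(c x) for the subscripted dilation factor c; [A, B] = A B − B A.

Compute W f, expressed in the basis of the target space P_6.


∇ f = 6x^5 - 15x^4 + 32x^3 - 40x^2 + 25x - 19/3
S_{-1/2} ∇ f = -(3/16)x^5 - (15/16)x^4 - 4x^3 - 10x^2 - (25/2)x - 19/3
S_{-1/2} f = (1/64)x^6 + (3/16)x^4 + (7/24)x^3
∇ S_{-1/2} f = (3/32)x^5 - (15/64)x^4 + (17/16)x^3 - (31/64)x^2 - (1/32)x + 17/192
[S_{-1/2}, ∇] f = -(9/32)x^5 - (45/64)x^4 - (81/16)x^3 - (609/64)x^2 - (399/32)x - 411/64

the image equals g(x) = -(9/32)x^5 - (45/64)x^4 - (81/16)x^3 - (609/64)x^2 - (399/32)x - 411/64
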